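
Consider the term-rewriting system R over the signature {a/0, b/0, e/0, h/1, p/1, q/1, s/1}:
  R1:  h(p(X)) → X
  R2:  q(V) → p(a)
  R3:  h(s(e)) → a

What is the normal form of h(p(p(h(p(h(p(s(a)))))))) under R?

1. h(p(p(h(p(h(p(s(a))))))))  →  p(h(p(h(p(s(a))))))   [R1 at ε]
2. p(h(p(h(p(s(a))))))  →  p(h(p(s(a))))   [R1 at 1]
3. p(h(p(s(a))))  →  p(s(a))   [R1 at 1]

p(s(a))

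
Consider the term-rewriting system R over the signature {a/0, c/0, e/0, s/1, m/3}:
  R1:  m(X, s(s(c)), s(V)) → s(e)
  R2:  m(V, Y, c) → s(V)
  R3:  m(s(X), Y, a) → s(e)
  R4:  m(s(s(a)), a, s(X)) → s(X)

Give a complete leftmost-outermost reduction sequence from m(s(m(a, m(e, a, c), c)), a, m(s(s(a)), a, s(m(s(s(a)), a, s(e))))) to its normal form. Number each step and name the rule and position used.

s(s(e))

1. m(s(m(a, m(e, a, c), c)), a, m(s(s(a)), a, s(m(s(s(a)), a, s(e)))))  →  m(s(s(a)), a, m(s(s(a)), a, s(m(s(s(a)), a, s(e)))))   [R2 at 1.1]
2. m(s(s(a)), a, m(s(s(a)), a, s(m(s(s(a)), a, s(e)))))  →  m(s(s(a)), a, s(m(s(s(a)), a, s(e))))   [R4 at 3]
3. m(s(s(a)), a, s(m(s(s(a)), a, s(e))))  →  s(m(s(s(a)), a, s(e)))   [R4 at ε]
4. s(m(s(s(a)), a, s(e)))  →  s(s(e))   [R4 at 1]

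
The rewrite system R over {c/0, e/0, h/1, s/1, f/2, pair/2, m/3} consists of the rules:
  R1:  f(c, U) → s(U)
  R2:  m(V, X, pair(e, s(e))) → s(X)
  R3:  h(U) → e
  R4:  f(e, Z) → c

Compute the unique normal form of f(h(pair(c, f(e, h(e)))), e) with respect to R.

c

1. f(h(pair(c, f(e, h(e)))), e)  →  f(e, e)   [R3 at 1]
2. f(e, e)  →  c   [R4 at ε]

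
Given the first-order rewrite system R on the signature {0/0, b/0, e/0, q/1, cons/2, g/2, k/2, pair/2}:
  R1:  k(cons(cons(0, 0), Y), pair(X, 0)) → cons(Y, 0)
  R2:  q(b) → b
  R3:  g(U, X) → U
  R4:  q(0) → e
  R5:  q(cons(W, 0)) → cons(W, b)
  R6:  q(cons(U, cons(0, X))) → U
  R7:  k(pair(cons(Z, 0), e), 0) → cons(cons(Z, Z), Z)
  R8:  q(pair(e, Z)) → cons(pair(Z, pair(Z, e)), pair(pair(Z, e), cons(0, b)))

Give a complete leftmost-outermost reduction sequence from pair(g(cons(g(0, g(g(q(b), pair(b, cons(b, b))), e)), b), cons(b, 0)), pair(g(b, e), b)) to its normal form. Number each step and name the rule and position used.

1. pair(g(cons(g(0, g(g(q(b), pair(b, cons(b, b))), e)), b), cons(b, 0)), pair(g(b, e), b))  →  pair(cons(g(0, g(g(q(b), pair(b, cons(b, b))), e)), b), pair(g(b, e), b))   [R3 at 1]
2. pair(cons(g(0, g(g(q(b), pair(b, cons(b, b))), e)), b), pair(g(b, e), b))  →  pair(cons(0, b), pair(g(b, e), b))   [R3 at 1.1]
3. pair(cons(0, b), pair(g(b, e), b))  →  pair(cons(0, b), pair(b, b))   [R3 at 2.1]

pair(cons(0, b), pair(b, b))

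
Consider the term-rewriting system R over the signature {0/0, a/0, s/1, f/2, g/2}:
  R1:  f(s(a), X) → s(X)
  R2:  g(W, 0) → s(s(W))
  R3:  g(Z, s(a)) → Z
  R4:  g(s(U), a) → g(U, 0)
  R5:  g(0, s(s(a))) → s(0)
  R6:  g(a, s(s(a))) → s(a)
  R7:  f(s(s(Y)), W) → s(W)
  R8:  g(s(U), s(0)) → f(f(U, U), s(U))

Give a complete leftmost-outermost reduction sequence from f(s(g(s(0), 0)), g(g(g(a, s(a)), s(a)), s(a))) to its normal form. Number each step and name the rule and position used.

s(a)

1. f(s(g(s(0), 0)), g(g(g(a, s(a)), s(a)), s(a)))  →  f(s(s(s(s(0)))), g(g(g(a, s(a)), s(a)), s(a)))   [R2 at 1.1]
2. f(s(s(s(s(0)))), g(g(g(a, s(a)), s(a)), s(a)))  →  s(g(g(g(a, s(a)), s(a)), s(a)))   [R7 at ε]
3. s(g(g(g(a, s(a)), s(a)), s(a)))  →  s(g(g(a, s(a)), s(a)))   [R3 at 1]
4. s(g(g(a, s(a)), s(a)))  →  s(g(a, s(a)))   [R3 at 1]
5. s(g(a, s(a)))  →  s(a)   [R3 at 1]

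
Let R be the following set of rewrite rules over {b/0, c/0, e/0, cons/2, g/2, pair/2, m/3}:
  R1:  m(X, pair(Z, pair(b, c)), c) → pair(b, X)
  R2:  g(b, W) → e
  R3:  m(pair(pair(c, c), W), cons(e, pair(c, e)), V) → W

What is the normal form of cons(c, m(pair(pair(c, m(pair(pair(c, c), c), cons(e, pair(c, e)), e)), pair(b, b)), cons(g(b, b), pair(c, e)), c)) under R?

cons(c, pair(b, b))

1. cons(c, m(pair(pair(c, m(pair(pair(c, c), c), cons(e, pair(c, e)), e)), pair(b, b)), cons(g(b, b), pair(c, e)), c))  →  cons(c, m(pair(pair(c, c), pair(b, b)), cons(g(b, b), pair(c, e)), c))   [R3 at 2.1.1.2]
2. cons(c, m(pair(pair(c, c), pair(b, b)), cons(g(b, b), pair(c, e)), c))  →  cons(c, m(pair(pair(c, c), pair(b, b)), cons(e, pair(c, e)), c))   [R2 at 2.2.1]
3. cons(c, m(pair(pair(c, c), pair(b, b)), cons(e, pair(c, e)), c))  →  cons(c, pair(b, b))   [R3 at 2]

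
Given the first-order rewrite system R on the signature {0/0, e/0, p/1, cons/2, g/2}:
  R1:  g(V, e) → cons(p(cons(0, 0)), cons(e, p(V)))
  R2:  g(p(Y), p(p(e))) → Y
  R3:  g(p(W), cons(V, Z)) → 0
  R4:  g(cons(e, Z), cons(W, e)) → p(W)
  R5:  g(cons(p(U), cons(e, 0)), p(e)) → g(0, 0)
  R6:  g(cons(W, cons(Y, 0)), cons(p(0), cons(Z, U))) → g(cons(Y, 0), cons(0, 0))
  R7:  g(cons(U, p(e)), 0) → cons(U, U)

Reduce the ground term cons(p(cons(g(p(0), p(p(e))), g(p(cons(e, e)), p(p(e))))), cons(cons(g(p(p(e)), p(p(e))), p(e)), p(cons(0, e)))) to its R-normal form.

1. cons(p(cons(g(p(0), p(p(e))), g(p(cons(e, e)), p(p(e))))), cons(cons(g(p(p(e)), p(p(e))), p(e)), p(cons(0, e))))  →  cons(p(cons(0, g(p(cons(e, e)), p(p(e))))), cons(cons(g(p(p(e)), p(p(e))), p(e)), p(cons(0, e))))   [R2 at 1.1.1]
2. cons(p(cons(0, g(p(cons(e, e)), p(p(e))))), cons(cons(g(p(p(e)), p(p(e))), p(e)), p(cons(0, e))))  →  cons(p(cons(0, cons(e, e))), cons(cons(g(p(p(e)), p(p(e))), p(e)), p(cons(0, e))))   [R2 at 1.1.2]
3. cons(p(cons(0, cons(e, e))), cons(cons(g(p(p(e)), p(p(e))), p(e)), p(cons(0, e))))  →  cons(p(cons(0, cons(e, e))), cons(cons(p(e), p(e)), p(cons(0, e))))   [R2 at 2.1.1]

cons(p(cons(0, cons(e, e))), cons(cons(p(e), p(e)), p(cons(0, e))))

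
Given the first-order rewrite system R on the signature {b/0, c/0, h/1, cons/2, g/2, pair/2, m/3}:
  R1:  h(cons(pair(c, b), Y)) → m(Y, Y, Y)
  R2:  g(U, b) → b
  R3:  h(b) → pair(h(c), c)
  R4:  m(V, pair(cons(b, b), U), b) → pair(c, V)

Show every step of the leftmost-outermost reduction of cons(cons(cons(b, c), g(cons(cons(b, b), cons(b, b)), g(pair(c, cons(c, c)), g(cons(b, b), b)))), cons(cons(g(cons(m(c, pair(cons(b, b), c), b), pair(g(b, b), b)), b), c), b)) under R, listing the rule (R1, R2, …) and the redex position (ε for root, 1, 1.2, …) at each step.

cons(cons(cons(b, c), b), cons(cons(b, c), b))

1. cons(cons(cons(b, c), g(cons(cons(b, b), cons(b, b)), g(pair(c, cons(c, c)), g(cons(b, b), b)))), cons(cons(g(cons(m(c, pair(cons(b, b), c), b), pair(g(b, b), b)), b), c), b))  →  cons(cons(cons(b, c), g(cons(cons(b, b), cons(b, b)), g(pair(c, cons(c, c)), b))), cons(cons(g(cons(m(c, pair(cons(b, b), c), b), pair(g(b, b), b)), b), c), b))   [R2 at 1.2.2.2]
2. cons(cons(cons(b, c), g(cons(cons(b, b), cons(b, b)), g(pair(c, cons(c, c)), b))), cons(cons(g(cons(m(c, pair(cons(b, b), c), b), pair(g(b, b), b)), b), c), b))  →  cons(cons(cons(b, c), g(cons(cons(b, b), cons(b, b)), b)), cons(cons(g(cons(m(c, pair(cons(b, b), c), b), pair(g(b, b), b)), b), c), b))   [R2 at 1.2.2]
3. cons(cons(cons(b, c), g(cons(cons(b, b), cons(b, b)), b)), cons(cons(g(cons(m(c, pair(cons(b, b), c), b), pair(g(b, b), b)), b), c), b))  →  cons(cons(cons(b, c), b), cons(cons(g(cons(m(c, pair(cons(b, b), c), b), pair(g(b, b), b)), b), c), b))   [R2 at 1.2]
4. cons(cons(cons(b, c), b), cons(cons(g(cons(m(c, pair(cons(b, b), c), b), pair(g(b, b), b)), b), c), b))  →  cons(cons(cons(b, c), b), cons(cons(b, c), b))   [R2 at 2.1.1]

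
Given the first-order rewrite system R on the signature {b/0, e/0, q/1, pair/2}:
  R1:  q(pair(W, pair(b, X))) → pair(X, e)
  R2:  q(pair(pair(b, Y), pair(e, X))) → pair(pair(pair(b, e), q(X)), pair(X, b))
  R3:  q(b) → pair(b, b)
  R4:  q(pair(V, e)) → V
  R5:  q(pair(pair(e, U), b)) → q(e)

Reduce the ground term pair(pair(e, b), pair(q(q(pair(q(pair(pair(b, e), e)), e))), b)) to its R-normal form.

1. pair(pair(e, b), pair(q(q(pair(q(pair(pair(b, e), e)), e))), b))  →  pair(pair(e, b), pair(q(q(pair(pair(b, e), e))), b))   [R4 at 2.1.1]
2. pair(pair(e, b), pair(q(q(pair(pair(b, e), e))), b))  →  pair(pair(e, b), pair(q(pair(b, e)), b))   [R4 at 2.1.1]
3. pair(pair(e, b), pair(q(pair(b, e)), b))  →  pair(pair(e, b), pair(b, b))   [R4 at 2.1]

pair(pair(e, b), pair(b, b))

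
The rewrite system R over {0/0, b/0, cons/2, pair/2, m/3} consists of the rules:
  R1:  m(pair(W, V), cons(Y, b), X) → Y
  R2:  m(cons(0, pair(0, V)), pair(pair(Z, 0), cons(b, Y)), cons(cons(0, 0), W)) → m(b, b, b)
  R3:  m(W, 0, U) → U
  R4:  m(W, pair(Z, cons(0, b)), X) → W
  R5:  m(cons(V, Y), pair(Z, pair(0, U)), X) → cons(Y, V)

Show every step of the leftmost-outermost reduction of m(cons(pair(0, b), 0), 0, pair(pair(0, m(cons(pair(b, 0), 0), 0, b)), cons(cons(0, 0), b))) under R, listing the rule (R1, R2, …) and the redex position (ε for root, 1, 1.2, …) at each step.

1. m(cons(pair(0, b), 0), 0, pair(pair(0, m(cons(pair(b, 0), 0), 0, b)), cons(cons(0, 0), b)))  →  pair(pair(0, m(cons(pair(b, 0), 0), 0, b)), cons(cons(0, 0), b))   [R3 at ε]
2. pair(pair(0, m(cons(pair(b, 0), 0), 0, b)), cons(cons(0, 0), b))  →  pair(pair(0, b), cons(cons(0, 0), b))   [R3 at 1.2]

pair(pair(0, b), cons(cons(0, 0), b))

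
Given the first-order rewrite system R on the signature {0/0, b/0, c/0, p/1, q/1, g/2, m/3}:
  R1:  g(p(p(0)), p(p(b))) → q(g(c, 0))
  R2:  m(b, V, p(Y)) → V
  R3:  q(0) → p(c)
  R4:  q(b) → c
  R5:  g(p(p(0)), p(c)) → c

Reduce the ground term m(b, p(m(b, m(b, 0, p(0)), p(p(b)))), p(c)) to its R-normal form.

1. m(b, p(m(b, m(b, 0, p(0)), p(p(b)))), p(c))  →  p(m(b, m(b, 0, p(0)), p(p(b))))   [R2 at ε]
2. p(m(b, m(b, 0, p(0)), p(p(b))))  →  p(m(b, 0, p(0)))   [R2 at 1]
3. p(m(b, 0, p(0)))  →  p(0)   [R2 at 1]

p(0)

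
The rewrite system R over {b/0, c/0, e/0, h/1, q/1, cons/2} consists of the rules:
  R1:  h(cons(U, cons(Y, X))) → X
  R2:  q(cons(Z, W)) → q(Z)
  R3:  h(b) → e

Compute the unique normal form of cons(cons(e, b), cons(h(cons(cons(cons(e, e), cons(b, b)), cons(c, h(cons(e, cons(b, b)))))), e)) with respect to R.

1. cons(cons(e, b), cons(h(cons(cons(cons(e, e), cons(b, b)), cons(c, h(cons(e, cons(b, b)))))), e))  →  cons(cons(e, b), cons(h(cons(e, cons(b, b))), e))   [R1 at 2.1]
2. cons(cons(e, b), cons(h(cons(e, cons(b, b))), e))  →  cons(cons(e, b), cons(b, e))   [R1 at 2.1]

cons(cons(e, b), cons(b, e))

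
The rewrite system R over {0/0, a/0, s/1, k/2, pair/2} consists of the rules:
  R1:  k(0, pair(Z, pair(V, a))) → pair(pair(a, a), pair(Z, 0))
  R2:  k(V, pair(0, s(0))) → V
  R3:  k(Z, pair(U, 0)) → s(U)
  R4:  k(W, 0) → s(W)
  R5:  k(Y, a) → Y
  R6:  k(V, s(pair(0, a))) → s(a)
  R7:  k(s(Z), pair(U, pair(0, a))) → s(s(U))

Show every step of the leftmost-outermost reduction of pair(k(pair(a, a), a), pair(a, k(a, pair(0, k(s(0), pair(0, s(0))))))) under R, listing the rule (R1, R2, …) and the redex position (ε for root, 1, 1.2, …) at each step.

pair(pair(a, a), pair(a, a))

1. pair(k(pair(a, a), a), pair(a, k(a, pair(0, k(s(0), pair(0, s(0)))))))  →  pair(pair(a, a), pair(a, k(a, pair(0, k(s(0), pair(0, s(0)))))))   [R5 at 1]
2. pair(pair(a, a), pair(a, k(a, pair(0, k(s(0), pair(0, s(0)))))))  →  pair(pair(a, a), pair(a, k(a, pair(0, s(0)))))   [R2 at 2.2.2.2]
3. pair(pair(a, a), pair(a, k(a, pair(0, s(0)))))  →  pair(pair(a, a), pair(a, a))   [R2 at 2.2]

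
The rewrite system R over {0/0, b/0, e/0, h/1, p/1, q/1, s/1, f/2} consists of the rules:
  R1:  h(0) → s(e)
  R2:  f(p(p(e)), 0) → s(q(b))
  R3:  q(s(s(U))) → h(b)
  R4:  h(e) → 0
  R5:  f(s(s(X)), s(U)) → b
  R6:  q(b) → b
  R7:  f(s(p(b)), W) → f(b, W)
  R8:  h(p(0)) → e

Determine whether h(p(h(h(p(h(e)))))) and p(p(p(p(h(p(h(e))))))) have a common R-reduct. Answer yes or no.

no — NF(t₁) = e, NF(t₂) = p(p(p(p(e))))

Reduce t₁ = h(p(h(h(p(h(e)))))):
1. h(p(h(h(p(h(e))))))  →  h(p(h(h(p(0)))))   [R4 at 1.1.1.1.1]
2. h(p(h(h(p(0)))))  →  h(p(h(e)))   [R8 at 1.1.1]
3. h(p(h(e)))  →  h(p(0))   [R4 at 1.1]
4. h(p(0))  →  e   [R8 at ε]

Reduce t₂ = p(p(p(p(h(p(h(e))))))):
1. p(p(p(p(h(p(h(e)))))))  →  p(p(p(p(h(p(0))))))   [R4 at 1.1.1.1.1.1]
2. p(p(p(p(h(p(0))))))  →  p(p(p(p(e))))   [R8 at 1.1.1.1]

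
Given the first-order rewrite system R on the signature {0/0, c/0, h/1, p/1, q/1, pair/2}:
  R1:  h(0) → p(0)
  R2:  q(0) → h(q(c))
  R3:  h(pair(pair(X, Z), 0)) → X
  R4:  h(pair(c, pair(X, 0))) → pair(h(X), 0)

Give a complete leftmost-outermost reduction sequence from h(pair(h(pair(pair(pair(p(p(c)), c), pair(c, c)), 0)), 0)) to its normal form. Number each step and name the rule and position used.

1. h(pair(h(pair(pair(pair(p(p(c)), c), pair(c, c)), 0)), 0))  →  h(pair(pair(p(p(c)), c), 0))   [R3 at 1.1]
2. h(pair(pair(p(p(c)), c), 0))  →  p(p(c))   [R3 at ε]

p(p(c))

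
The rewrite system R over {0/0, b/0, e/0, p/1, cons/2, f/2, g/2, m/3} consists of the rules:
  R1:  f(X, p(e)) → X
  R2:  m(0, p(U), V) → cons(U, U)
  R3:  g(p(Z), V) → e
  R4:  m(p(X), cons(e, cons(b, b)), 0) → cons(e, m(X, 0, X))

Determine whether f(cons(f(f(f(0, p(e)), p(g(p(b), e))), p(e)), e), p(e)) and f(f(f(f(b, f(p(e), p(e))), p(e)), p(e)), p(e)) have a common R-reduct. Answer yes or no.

no — NF(t₁) = cons(0, e), NF(t₂) = b

Reduce t₁ = f(cons(f(f(f(0, p(e)), p(g(p(b), e))), p(e)), e), p(e)):
1. f(cons(f(f(f(0, p(e)), p(g(p(b), e))), p(e)), e), p(e))  →  cons(f(f(f(0, p(e)), p(g(p(b), e))), p(e)), e)   [R1 at ε]
2. cons(f(f(f(0, p(e)), p(g(p(b), e))), p(e)), e)  →  cons(f(f(0, p(e)), p(g(p(b), e))), e)   [R1 at 1]
3. cons(f(f(0, p(e)), p(g(p(b), e))), e)  →  cons(f(0, p(g(p(b), e))), e)   [R1 at 1.1]
4. cons(f(0, p(g(p(b), e))), e)  →  cons(f(0, p(e)), e)   [R3 at 1.2.1]
5. cons(f(0, p(e)), e)  →  cons(0, e)   [R1 at 1]

Reduce t₂ = f(f(f(f(b, f(p(e), p(e))), p(e)), p(e)), p(e)):
1. f(f(f(f(b, f(p(e), p(e))), p(e)), p(e)), p(e))  →  f(f(f(b, f(p(e), p(e))), p(e)), p(e))   [R1 at ε]
2. f(f(f(b, f(p(e), p(e))), p(e)), p(e))  →  f(f(b, f(p(e), p(e))), p(e))   [R1 at ε]
3. f(f(b, f(p(e), p(e))), p(e))  →  f(b, f(p(e), p(e)))   [R1 at ε]
4. f(b, f(p(e), p(e)))  →  f(b, p(e))   [R1 at 2]
5. f(b, p(e))  →  b   [R1 at ε]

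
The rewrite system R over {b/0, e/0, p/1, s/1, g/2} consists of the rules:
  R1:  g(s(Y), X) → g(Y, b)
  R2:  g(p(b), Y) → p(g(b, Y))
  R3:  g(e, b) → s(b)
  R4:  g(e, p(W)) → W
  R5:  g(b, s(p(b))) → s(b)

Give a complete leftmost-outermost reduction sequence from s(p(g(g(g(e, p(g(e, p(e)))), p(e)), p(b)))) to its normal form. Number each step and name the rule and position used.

s(p(b))

1. s(p(g(g(g(e, p(g(e, p(e)))), p(e)), p(b))))  →  s(p(g(g(g(e, p(e)), p(e)), p(b))))   [R4 at 1.1.1.1]
2. s(p(g(g(g(e, p(e)), p(e)), p(b))))  →  s(p(g(g(e, p(e)), p(b))))   [R4 at 1.1.1.1]
3. s(p(g(g(e, p(e)), p(b))))  →  s(p(g(e, p(b))))   [R4 at 1.1.1]
4. s(p(g(e, p(b))))  →  s(p(b))   [R4 at 1.1]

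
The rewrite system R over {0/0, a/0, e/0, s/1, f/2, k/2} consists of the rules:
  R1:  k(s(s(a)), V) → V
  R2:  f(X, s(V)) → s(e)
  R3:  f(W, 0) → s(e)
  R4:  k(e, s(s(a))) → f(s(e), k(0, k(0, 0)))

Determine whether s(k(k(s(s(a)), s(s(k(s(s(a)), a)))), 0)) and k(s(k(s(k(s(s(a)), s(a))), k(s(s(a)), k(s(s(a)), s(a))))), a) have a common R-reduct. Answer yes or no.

Reduce t₁ = s(k(k(s(s(a)), s(s(k(s(s(a)), a)))), 0)):
1. s(k(k(s(s(a)), s(s(k(s(s(a)), a)))), 0))  →  s(k(s(s(k(s(s(a)), a))), 0))   [R1 at 1.1]
2. s(k(s(s(k(s(s(a)), a))), 0))  →  s(k(s(s(a)), 0))   [R1 at 1.1.1.1]
3. s(k(s(s(a)), 0))  →  s(0)   [R1 at 1]

Reduce t₂ = k(s(k(s(k(s(s(a)), s(a))), k(s(s(a)), k(s(s(a)), s(a))))), a):
1. k(s(k(s(k(s(s(a)), s(a))), k(s(s(a)), k(s(s(a)), s(a))))), a)  →  k(s(k(s(s(a)), k(s(s(a)), k(s(s(a)), s(a))))), a)   [R1 at 1.1.1.1]
2. k(s(k(s(s(a)), k(s(s(a)), k(s(s(a)), s(a))))), a)  →  k(s(k(s(s(a)), k(s(s(a)), s(a)))), a)   [R1 at 1.1]
3. k(s(k(s(s(a)), k(s(s(a)), s(a)))), a)  →  k(s(k(s(s(a)), s(a))), a)   [R1 at 1.1]
4. k(s(k(s(s(a)), s(a))), a)  →  k(s(s(a)), a)   [R1 at 1.1]
5. k(s(s(a)), a)  →  a   [R1 at ε]

no — NF(t₁) = s(0), NF(t₂) = a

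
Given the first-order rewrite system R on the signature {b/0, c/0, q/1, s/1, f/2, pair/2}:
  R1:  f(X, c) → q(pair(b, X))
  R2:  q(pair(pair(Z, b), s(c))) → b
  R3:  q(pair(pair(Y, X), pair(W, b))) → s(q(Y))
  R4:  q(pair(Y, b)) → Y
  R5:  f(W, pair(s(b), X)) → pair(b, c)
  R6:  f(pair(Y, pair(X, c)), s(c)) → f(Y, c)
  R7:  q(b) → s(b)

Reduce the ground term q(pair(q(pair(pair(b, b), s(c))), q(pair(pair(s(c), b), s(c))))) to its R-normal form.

1. q(pair(q(pair(pair(b, b), s(c))), q(pair(pair(s(c), b), s(c)))))  →  q(pair(b, q(pair(pair(s(c), b), s(c)))))   [R2 at 1.1]
2. q(pair(b, q(pair(pair(s(c), b), s(c)))))  →  q(pair(b, b))   [R2 at 1.2]
3. q(pair(b, b))  →  b   [R4 at ε]

b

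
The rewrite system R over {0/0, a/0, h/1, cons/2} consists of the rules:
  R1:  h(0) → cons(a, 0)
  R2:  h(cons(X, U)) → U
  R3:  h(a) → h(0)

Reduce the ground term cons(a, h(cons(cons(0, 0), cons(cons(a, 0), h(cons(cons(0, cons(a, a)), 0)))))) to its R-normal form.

1. cons(a, h(cons(cons(0, 0), cons(cons(a, 0), h(cons(cons(0, cons(a, a)), 0))))))  →  cons(a, cons(cons(a, 0), h(cons(cons(0, cons(a, a)), 0))))   [R2 at 2]
2. cons(a, cons(cons(a, 0), h(cons(cons(0, cons(a, a)), 0))))  →  cons(a, cons(cons(a, 0), 0))   [R2 at 2.2]

cons(a, cons(cons(a, 0), 0))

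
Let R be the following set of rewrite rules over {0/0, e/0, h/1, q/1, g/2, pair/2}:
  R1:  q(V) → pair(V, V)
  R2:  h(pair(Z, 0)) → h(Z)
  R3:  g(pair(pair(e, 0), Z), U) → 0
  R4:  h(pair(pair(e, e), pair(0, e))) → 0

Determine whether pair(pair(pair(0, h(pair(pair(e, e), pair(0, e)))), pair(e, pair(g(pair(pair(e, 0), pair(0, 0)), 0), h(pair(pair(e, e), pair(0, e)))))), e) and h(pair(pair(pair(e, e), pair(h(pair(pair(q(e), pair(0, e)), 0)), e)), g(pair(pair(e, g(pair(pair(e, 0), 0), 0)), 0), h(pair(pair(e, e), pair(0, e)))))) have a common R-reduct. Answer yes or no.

no — NF(t₁) = pair(pair(pair(0, 0), pair(e, pair(0, 0))), e), NF(t₂) = 0

Reduce t₁ = pair(pair(pair(0, h(pair(pair(e, e), pair(0, e)))), pair(e, pair(g(pair(pair(e, 0), pair(0, 0)), 0), h(pair(pair(e, e), pair(0, e)))))), e):
1. pair(pair(pair(0, h(pair(pair(e, e), pair(0, e)))), pair(e, pair(g(pair(pair(e, 0), pair(0, 0)), 0), h(pair(pair(e, e), pair(0, e)))))), e)  →  pair(pair(pair(0, 0), pair(e, pair(g(pair(pair(e, 0), pair(0, 0)), 0), h(pair(pair(e, e), pair(0, e)))))), e)   [R4 at 1.1.2]
2. pair(pair(pair(0, 0), pair(e, pair(g(pair(pair(e, 0), pair(0, 0)), 0), h(pair(pair(e, e), pair(0, e)))))), e)  →  pair(pair(pair(0, 0), pair(e, pair(0, h(pair(pair(e, e), pair(0, e)))))), e)   [R3 at 1.2.2.1]
3. pair(pair(pair(0, 0), pair(e, pair(0, h(pair(pair(e, e), pair(0, e)))))), e)  →  pair(pair(pair(0, 0), pair(e, pair(0, 0))), e)   [R4 at 1.2.2.2]

Reduce t₂ = h(pair(pair(pair(e, e), pair(h(pair(pair(q(e), pair(0, e)), 0)), e)), g(pair(pair(e, g(pair(pair(e, 0), 0), 0)), 0), h(pair(pair(e, e), pair(0, e)))))):
1. h(pair(pair(pair(e, e), pair(h(pair(pair(q(e), pair(0, e)), 0)), e)), g(pair(pair(e, g(pair(pair(e, 0), 0), 0)), 0), h(pair(pair(e, e), pair(0, e))))))  →  h(pair(pair(pair(e, e), pair(h(pair(q(e), pair(0, e))), e)), g(pair(pair(e, g(pair(pair(e, 0), 0), 0)), 0), h(pair(pair(e, e), pair(0, e))))))   [R2 at 1.1.2.1]
2. h(pair(pair(pair(e, e), pair(h(pair(q(e), pair(0, e))), e)), g(pair(pair(e, g(pair(pair(e, 0), 0), 0)), 0), h(pair(pair(e, e), pair(0, e))))))  →  h(pair(pair(pair(e, e), pair(h(pair(pair(e, e), pair(0, e))), e)), g(pair(pair(e, g(pair(pair(e, 0), 0), 0)), 0), h(pair(pair(e, e), pair(0, e))))))   [R1 at 1.1.2.1.1.1]
3. h(pair(pair(pair(e, e), pair(h(pair(pair(e, e), pair(0, e))), e)), g(pair(pair(e, g(pair(pair(e, 0), 0), 0)), 0), h(pair(pair(e, e), pair(0, e))))))  →  h(pair(pair(pair(e, e), pair(0, e)), g(pair(pair(e, g(pair(pair(e, 0), 0), 0)), 0), h(pair(pair(e, e), pair(0, e))))))   [R4 at 1.1.2.1]
4. h(pair(pair(pair(e, e), pair(0, e)), g(pair(pair(e, g(pair(pair(e, 0), 0), 0)), 0), h(pair(pair(e, e), pair(0, e))))))  →  h(pair(pair(pair(e, e), pair(0, e)), g(pair(pair(e, 0), 0), h(pair(pair(e, e), pair(0, e))))))   [R3 at 1.2.1.1.2]
5. h(pair(pair(pair(e, e), pair(0, e)), g(pair(pair(e, 0), 0), h(pair(pair(e, e), pair(0, e))))))  →  h(pair(pair(pair(e, e), pair(0, e)), 0))   [R3 at 1.2]
6. h(pair(pair(pair(e, e), pair(0, e)), 0))  →  h(pair(pair(e, e), pair(0, e)))   [R2 at ε]
7. h(pair(pair(e, e), pair(0, e)))  →  0   [R4 at ε]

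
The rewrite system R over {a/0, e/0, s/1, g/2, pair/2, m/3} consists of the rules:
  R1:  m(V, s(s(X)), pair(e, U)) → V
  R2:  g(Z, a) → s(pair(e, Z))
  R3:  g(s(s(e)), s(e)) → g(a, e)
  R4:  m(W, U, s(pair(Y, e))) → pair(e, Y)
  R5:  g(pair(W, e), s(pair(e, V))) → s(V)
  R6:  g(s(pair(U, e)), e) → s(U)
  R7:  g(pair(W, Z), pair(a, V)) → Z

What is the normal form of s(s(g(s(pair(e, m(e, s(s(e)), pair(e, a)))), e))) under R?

s(s(s(e)))

1. s(s(g(s(pair(e, m(e, s(s(e)), pair(e, a)))), e)))  →  s(s(g(s(pair(e, e)), e)))   [R1 at 1.1.1.1.2]
2. s(s(g(s(pair(e, e)), e)))  →  s(s(s(e)))   [R6 at 1.1]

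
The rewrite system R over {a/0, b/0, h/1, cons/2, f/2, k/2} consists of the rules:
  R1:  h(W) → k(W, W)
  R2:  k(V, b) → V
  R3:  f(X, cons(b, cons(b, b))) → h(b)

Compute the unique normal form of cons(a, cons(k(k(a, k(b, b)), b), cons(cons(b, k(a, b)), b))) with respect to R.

cons(a, cons(a, cons(cons(b, a), b)))

1. cons(a, cons(k(k(a, k(b, b)), b), cons(cons(b, k(a, b)), b)))  →  cons(a, cons(k(a, k(b, b)), cons(cons(b, k(a, b)), b)))   [R2 at 2.1]
2. cons(a, cons(k(a, k(b, b)), cons(cons(b, k(a, b)), b)))  →  cons(a, cons(k(a, b), cons(cons(b, k(a, b)), b)))   [R2 at 2.1.2]
3. cons(a, cons(k(a, b), cons(cons(b, k(a, b)), b)))  →  cons(a, cons(a, cons(cons(b, k(a, b)), b)))   [R2 at 2.1]
4. cons(a, cons(a, cons(cons(b, k(a, b)), b)))  →  cons(a, cons(a, cons(cons(b, a), b)))   [R2 at 2.2.1.2]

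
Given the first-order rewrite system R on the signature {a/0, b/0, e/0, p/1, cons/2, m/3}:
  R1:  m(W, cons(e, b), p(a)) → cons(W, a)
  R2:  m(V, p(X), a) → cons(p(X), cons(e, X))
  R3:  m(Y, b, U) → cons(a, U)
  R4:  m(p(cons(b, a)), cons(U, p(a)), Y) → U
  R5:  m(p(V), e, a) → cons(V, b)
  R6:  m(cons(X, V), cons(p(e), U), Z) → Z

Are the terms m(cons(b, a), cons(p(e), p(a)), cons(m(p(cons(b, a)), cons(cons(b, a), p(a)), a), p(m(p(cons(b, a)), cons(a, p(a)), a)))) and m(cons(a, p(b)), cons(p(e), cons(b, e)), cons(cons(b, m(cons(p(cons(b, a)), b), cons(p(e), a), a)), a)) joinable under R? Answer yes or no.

no — NF(t₁) = cons(cons(b, a), p(a)), NF(t₂) = cons(cons(b, a), a)

Reduce t₁ = m(cons(b, a), cons(p(e), p(a)), cons(m(p(cons(b, a)), cons(cons(b, a), p(a)), a), p(m(p(cons(b, a)), cons(a, p(a)), a)))):
1. m(cons(b, a), cons(p(e), p(a)), cons(m(p(cons(b, a)), cons(cons(b, a), p(a)), a), p(m(p(cons(b, a)), cons(a, p(a)), a))))  →  cons(m(p(cons(b, a)), cons(cons(b, a), p(a)), a), p(m(p(cons(b, a)), cons(a, p(a)), a)))   [R6 at ε]
2. cons(m(p(cons(b, a)), cons(cons(b, a), p(a)), a), p(m(p(cons(b, a)), cons(a, p(a)), a)))  →  cons(cons(b, a), p(m(p(cons(b, a)), cons(a, p(a)), a)))   [R4 at 1]
3. cons(cons(b, a), p(m(p(cons(b, a)), cons(a, p(a)), a)))  →  cons(cons(b, a), p(a))   [R4 at 2.1]

Reduce t₂ = m(cons(a, p(b)), cons(p(e), cons(b, e)), cons(cons(b, m(cons(p(cons(b, a)), b), cons(p(e), a), a)), a)):
1. m(cons(a, p(b)), cons(p(e), cons(b, e)), cons(cons(b, m(cons(p(cons(b, a)), b), cons(p(e), a), a)), a))  →  cons(cons(b, m(cons(p(cons(b, a)), b), cons(p(e), a), a)), a)   [R6 at ε]
2. cons(cons(b, m(cons(p(cons(b, a)), b), cons(p(e), a), a)), a)  →  cons(cons(b, a), a)   [R6 at 1.2]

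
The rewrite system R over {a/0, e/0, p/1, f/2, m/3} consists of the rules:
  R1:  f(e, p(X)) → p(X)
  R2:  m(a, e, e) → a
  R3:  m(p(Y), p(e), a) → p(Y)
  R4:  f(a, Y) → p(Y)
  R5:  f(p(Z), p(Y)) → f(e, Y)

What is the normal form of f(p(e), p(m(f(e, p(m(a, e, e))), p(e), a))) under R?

1. f(p(e), p(m(f(e, p(m(a, e, e))), p(e), a)))  →  f(e, m(f(e, p(m(a, e, e))), p(e), a))   [R5 at ε]
2. f(e, m(f(e, p(m(a, e, e))), p(e), a))  →  f(e, m(p(m(a, e, e)), p(e), a))   [R1 at 2.1]
3. f(e, m(p(m(a, e, e)), p(e), a))  →  f(e, p(m(a, e, e)))   [R3 at 2]
4. f(e, p(m(a, e, e)))  →  p(m(a, e, e))   [R1 at ε]
5. p(m(a, e, e))  →  p(a)   [R2 at 1]

p(a)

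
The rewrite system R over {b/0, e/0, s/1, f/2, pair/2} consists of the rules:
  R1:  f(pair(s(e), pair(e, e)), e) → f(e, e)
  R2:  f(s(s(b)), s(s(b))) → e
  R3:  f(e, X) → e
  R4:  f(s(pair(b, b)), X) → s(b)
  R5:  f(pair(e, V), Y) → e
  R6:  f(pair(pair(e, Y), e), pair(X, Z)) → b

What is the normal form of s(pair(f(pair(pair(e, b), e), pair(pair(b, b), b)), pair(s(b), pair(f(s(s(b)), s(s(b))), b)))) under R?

s(pair(b, pair(s(b), pair(e, b))))

1. s(pair(f(pair(pair(e, b), e), pair(pair(b, b), b)), pair(s(b), pair(f(s(s(b)), s(s(b))), b))))  →  s(pair(b, pair(s(b), pair(f(s(s(b)), s(s(b))), b))))   [R6 at 1.1]
2. s(pair(b, pair(s(b), pair(f(s(s(b)), s(s(b))), b))))  →  s(pair(b, pair(s(b), pair(e, b))))   [R2 at 1.2.2.1]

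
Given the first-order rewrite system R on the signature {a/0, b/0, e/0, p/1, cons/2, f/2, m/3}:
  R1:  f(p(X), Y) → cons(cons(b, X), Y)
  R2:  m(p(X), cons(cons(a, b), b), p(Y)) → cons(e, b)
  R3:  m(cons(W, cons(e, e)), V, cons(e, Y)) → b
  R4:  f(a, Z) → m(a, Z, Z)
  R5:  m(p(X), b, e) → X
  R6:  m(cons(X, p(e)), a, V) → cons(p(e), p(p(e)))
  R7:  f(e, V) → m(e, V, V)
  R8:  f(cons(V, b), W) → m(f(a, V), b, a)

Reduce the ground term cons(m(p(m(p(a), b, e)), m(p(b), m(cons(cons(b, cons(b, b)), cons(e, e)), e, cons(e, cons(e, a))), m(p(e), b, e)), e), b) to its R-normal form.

1. cons(m(p(m(p(a), b, e)), m(p(b), m(cons(cons(b, cons(b, b)), cons(e, e)), e, cons(e, cons(e, a))), m(p(e), b, e)), e), b)  →  cons(m(p(a), m(p(b), m(cons(cons(b, cons(b, b)), cons(e, e)), e, cons(e, cons(e, a))), m(p(e), b, e)), e), b)   [R5 at 1.1.1]
2. cons(m(p(a), m(p(b), m(cons(cons(b, cons(b, b)), cons(e, e)), e, cons(e, cons(e, a))), m(p(e), b, e)), e), b)  →  cons(m(p(a), m(p(b), b, m(p(e), b, e)), e), b)   [R3 at 1.2.2]
3. cons(m(p(a), m(p(b), b, m(p(e), b, e)), e), b)  →  cons(m(p(a), m(p(b), b, e), e), b)   [R5 at 1.2.3]
4. cons(m(p(a), m(p(b), b, e), e), b)  →  cons(m(p(a), b, e), b)   [R5 at 1.2]
5. cons(m(p(a), b, e), b)  →  cons(a, b)   [R5 at 1]

cons(a, b)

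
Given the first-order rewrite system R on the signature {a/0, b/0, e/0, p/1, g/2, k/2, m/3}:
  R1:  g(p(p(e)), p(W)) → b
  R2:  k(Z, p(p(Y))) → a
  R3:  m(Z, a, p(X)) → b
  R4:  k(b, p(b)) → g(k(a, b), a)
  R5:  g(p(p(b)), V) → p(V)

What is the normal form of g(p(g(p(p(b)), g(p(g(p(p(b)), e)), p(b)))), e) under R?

p(e)

1. g(p(g(p(p(b)), g(p(g(p(p(b)), e)), p(b)))), e)  →  g(p(p(g(p(g(p(p(b)), e)), p(b)))), e)   [R5 at 1.1]
2. g(p(p(g(p(g(p(p(b)), e)), p(b)))), e)  →  g(p(p(g(p(p(e)), p(b)))), e)   [R5 at 1.1.1.1.1]
3. g(p(p(g(p(p(e)), p(b)))), e)  →  g(p(p(b)), e)   [R1 at 1.1.1]
4. g(p(p(b)), e)  →  p(e)   [R5 at ε]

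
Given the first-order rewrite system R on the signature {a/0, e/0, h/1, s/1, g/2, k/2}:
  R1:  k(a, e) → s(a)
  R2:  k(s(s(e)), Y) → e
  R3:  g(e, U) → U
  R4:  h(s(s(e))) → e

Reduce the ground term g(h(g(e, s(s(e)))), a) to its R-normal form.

1. g(h(g(e, s(s(e)))), a)  →  g(h(s(s(e))), a)   [R3 at 1.1]
2. g(h(s(s(e))), a)  →  g(e, a)   [R4 at 1]
3. g(e, a)  →  a   [R3 at ε]

a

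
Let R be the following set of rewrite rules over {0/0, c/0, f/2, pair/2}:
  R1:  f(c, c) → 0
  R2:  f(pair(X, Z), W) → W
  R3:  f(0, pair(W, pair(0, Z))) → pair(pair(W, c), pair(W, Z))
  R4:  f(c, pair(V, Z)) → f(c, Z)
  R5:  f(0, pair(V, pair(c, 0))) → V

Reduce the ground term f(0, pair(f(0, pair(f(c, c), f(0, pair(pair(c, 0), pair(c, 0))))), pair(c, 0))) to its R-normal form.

1. f(0, pair(f(0, pair(f(c, c), f(0, pair(pair(c, 0), pair(c, 0))))), pair(c, 0)))  →  f(0, pair(f(c, c), f(0, pair(pair(c, 0), pair(c, 0)))))   [R5 at ε]
2. f(0, pair(f(c, c), f(0, pair(pair(c, 0), pair(c, 0)))))  →  f(0, pair(0, f(0, pair(pair(c, 0), pair(c, 0)))))   [R1 at 2.1]
3. f(0, pair(0, f(0, pair(pair(c, 0), pair(c, 0)))))  →  f(0, pair(0, pair(c, 0)))   [R5 at 2.2]
4. f(0, pair(0, pair(c, 0)))  →  0   [R5 at ε]

0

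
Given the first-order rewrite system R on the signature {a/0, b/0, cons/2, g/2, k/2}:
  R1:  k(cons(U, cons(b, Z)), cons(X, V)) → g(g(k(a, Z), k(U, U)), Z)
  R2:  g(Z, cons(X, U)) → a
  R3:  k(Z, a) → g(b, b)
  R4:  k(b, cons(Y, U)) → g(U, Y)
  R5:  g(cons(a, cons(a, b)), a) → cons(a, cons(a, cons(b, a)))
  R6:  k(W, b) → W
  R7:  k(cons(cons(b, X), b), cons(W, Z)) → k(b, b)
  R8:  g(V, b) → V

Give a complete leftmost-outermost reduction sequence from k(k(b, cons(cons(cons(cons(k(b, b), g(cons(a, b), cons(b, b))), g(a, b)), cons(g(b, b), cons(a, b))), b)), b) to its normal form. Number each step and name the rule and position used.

1. k(k(b, cons(cons(cons(cons(k(b, b), g(cons(a, b), cons(b, b))), g(a, b)), cons(g(b, b), cons(a, b))), b)), b)  →  k(b, cons(cons(cons(cons(k(b, b), g(cons(a, b), cons(b, b))), g(a, b)), cons(g(b, b), cons(a, b))), b))   [R6 at ε]
2. k(b, cons(cons(cons(cons(k(b, b), g(cons(a, b), cons(b, b))), g(a, b)), cons(g(b, b), cons(a, b))), b))  →  g(b, cons(cons(cons(k(b, b), g(cons(a, b), cons(b, b))), g(a, b)), cons(g(b, b), cons(a, b))))   [R4 at ε]
3. g(b, cons(cons(cons(k(b, b), g(cons(a, b), cons(b, b))), g(a, b)), cons(g(b, b), cons(a, b))))  →  a   [R2 at ε]

a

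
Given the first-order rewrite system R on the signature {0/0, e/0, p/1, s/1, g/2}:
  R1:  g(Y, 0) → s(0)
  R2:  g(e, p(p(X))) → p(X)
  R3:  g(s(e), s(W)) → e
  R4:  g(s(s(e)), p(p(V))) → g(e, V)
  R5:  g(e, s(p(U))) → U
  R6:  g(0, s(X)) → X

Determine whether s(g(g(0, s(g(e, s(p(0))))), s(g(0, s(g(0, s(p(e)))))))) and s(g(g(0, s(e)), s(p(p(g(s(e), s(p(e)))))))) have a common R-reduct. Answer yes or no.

Reduce t₁ = s(g(g(0, s(g(e, s(p(0))))), s(g(0, s(g(0, s(p(e)))))))):
1. s(g(g(0, s(g(e, s(p(0))))), s(g(0, s(g(0, s(p(e))))))))  →  s(g(g(e, s(p(0))), s(g(0, s(g(0, s(p(e))))))))   [R6 at 1.1]
2. s(g(g(e, s(p(0))), s(g(0, s(g(0, s(p(e))))))))  →  s(g(0, s(g(0, s(g(0, s(p(e))))))))   [R5 at 1.1]
3. s(g(0, s(g(0, s(g(0, s(p(e))))))))  →  s(g(0, s(g(0, s(p(e))))))   [R6 at 1]
4. s(g(0, s(g(0, s(p(e))))))  →  s(g(0, s(p(e))))   [R6 at 1]
5. s(g(0, s(p(e))))  →  s(p(e))   [R6 at 1]

Reduce t₂ = s(g(g(0, s(e)), s(p(p(g(s(e), s(p(e)))))))):
1. s(g(g(0, s(e)), s(p(p(g(s(e), s(p(e))))))))  →  s(g(e, s(p(p(g(s(e), s(p(e))))))))   [R6 at 1.1]
2. s(g(e, s(p(p(g(s(e), s(p(e))))))))  →  s(p(g(s(e), s(p(e)))))   [R5 at 1]
3. s(p(g(s(e), s(p(e)))))  →  s(p(e))   [R3 at 1.1]

yes — NF(t₁) = s(p(e)), NF(t₂) = s(p(e))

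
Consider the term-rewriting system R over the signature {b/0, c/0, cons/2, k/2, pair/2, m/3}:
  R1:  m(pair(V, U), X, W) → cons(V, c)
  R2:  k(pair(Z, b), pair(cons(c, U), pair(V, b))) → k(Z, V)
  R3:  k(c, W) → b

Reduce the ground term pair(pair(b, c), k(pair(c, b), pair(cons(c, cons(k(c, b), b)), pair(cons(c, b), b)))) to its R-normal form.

1. pair(pair(b, c), k(pair(c, b), pair(cons(c, cons(k(c, b), b)), pair(cons(c, b), b))))  →  pair(pair(b, c), k(c, cons(c, b)))   [R2 at 2]
2. pair(pair(b, c), k(c, cons(c, b)))  →  pair(pair(b, c), b)   [R3 at 2]

pair(pair(b, c), b)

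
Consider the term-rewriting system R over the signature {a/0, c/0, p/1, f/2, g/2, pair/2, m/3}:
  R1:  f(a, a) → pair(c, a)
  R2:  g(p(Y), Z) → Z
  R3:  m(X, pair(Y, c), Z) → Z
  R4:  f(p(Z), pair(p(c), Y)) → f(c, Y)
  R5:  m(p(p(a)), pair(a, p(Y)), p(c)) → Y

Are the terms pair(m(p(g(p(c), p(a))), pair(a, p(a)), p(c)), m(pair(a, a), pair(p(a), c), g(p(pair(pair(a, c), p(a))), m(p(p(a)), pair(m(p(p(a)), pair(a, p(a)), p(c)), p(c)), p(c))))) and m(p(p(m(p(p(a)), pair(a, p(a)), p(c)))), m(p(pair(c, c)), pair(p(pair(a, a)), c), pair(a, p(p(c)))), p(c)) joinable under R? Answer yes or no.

no — NF(t₁) = pair(a, c), NF(t₂) = p(c)

Reduce t₁ = pair(m(p(g(p(c), p(a))), pair(a, p(a)), p(c)), m(pair(a, a), pair(p(a), c), g(p(pair(pair(a, c), p(a))), m(p(p(a)), pair(m(p(p(a)), pair(a, p(a)), p(c)), p(c)), p(c))))):
1. pair(m(p(g(p(c), p(a))), pair(a, p(a)), p(c)), m(pair(a, a), pair(p(a), c), g(p(pair(pair(a, c), p(a))), m(p(p(a)), pair(m(p(p(a)), pair(a, p(a)), p(c)), p(c)), p(c)))))  →  pair(m(p(p(a)), pair(a, p(a)), p(c)), m(pair(a, a), pair(p(a), c), g(p(pair(pair(a, c), p(a))), m(p(p(a)), pair(m(p(p(a)), pair(a, p(a)), p(c)), p(c)), p(c)))))   [R2 at 1.1.1]
2. pair(m(p(p(a)), pair(a, p(a)), p(c)), m(pair(a, a), pair(p(a), c), g(p(pair(pair(a, c), p(a))), m(p(p(a)), pair(m(p(p(a)), pair(a, p(a)), p(c)), p(c)), p(c)))))  →  pair(a, m(pair(a, a), pair(p(a), c), g(p(pair(pair(a, c), p(a))), m(p(p(a)), pair(m(p(p(a)), pair(a, p(a)), p(c)), p(c)), p(c)))))   [R5 at 1]
3. pair(a, m(pair(a, a), pair(p(a), c), g(p(pair(pair(a, c), p(a))), m(p(p(a)), pair(m(p(p(a)), pair(a, p(a)), p(c)), p(c)), p(c)))))  →  pair(a, g(p(pair(pair(a, c), p(a))), m(p(p(a)), pair(m(p(p(a)), pair(a, p(a)), p(c)), p(c)), p(c))))   [R3 at 2]
4. pair(a, g(p(pair(pair(a, c), p(a))), m(p(p(a)), pair(m(p(p(a)), pair(a, p(a)), p(c)), p(c)), p(c))))  →  pair(a, m(p(p(a)), pair(m(p(p(a)), pair(a, p(a)), p(c)), p(c)), p(c)))   [R2 at 2]
5. pair(a, m(p(p(a)), pair(m(p(p(a)), pair(a, p(a)), p(c)), p(c)), p(c)))  →  pair(a, m(p(p(a)), pair(a, p(c)), p(c)))   [R5 at 2.2.1]
6. pair(a, m(p(p(a)), pair(a, p(c)), p(c)))  →  pair(a, c)   [R5 at 2]

Reduce t₂ = m(p(p(m(p(p(a)), pair(a, p(a)), p(c)))), m(p(pair(c, c)), pair(p(pair(a, a)), c), pair(a, p(p(c)))), p(c)):
1. m(p(p(m(p(p(a)), pair(a, p(a)), p(c)))), m(p(pair(c, c)), pair(p(pair(a, a)), c), pair(a, p(p(c)))), p(c))  →  m(p(p(a)), m(p(pair(c, c)), pair(p(pair(a, a)), c), pair(a, p(p(c)))), p(c))   [R5 at 1.1.1]
2. m(p(p(a)), m(p(pair(c, c)), pair(p(pair(a, a)), c), pair(a, p(p(c)))), p(c))  →  m(p(p(a)), pair(a, p(p(c))), p(c))   [R3 at 2]
3. m(p(p(a)), pair(a, p(p(c))), p(c))  →  p(c)   [R5 at ε]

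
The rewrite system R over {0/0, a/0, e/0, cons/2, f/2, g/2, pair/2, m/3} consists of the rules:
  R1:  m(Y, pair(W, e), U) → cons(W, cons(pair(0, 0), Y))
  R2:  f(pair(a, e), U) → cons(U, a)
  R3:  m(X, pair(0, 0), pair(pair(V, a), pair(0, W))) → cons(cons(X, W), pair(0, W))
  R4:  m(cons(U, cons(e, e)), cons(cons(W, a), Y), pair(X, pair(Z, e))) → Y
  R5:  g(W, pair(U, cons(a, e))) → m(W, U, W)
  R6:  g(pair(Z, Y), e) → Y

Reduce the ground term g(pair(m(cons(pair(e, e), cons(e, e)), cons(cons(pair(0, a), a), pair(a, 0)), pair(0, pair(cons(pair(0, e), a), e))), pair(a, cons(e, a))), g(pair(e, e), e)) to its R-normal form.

pair(a, cons(e, a))

1. g(pair(m(cons(pair(e, e), cons(e, e)), cons(cons(pair(0, a), a), pair(a, 0)), pair(0, pair(cons(pair(0, e), a), e))), pair(a, cons(e, a))), g(pair(e, e), e))  →  g(pair(pair(a, 0), pair(a, cons(e, a))), g(pair(e, e), e))   [R4 at 1.1]
2. g(pair(pair(a, 0), pair(a, cons(e, a))), g(pair(e, e), e))  →  g(pair(pair(a, 0), pair(a, cons(e, a))), e)   [R6 at 2]
3. g(pair(pair(a, 0), pair(a, cons(e, a))), e)  →  pair(a, cons(e, a))   [R6 at ε]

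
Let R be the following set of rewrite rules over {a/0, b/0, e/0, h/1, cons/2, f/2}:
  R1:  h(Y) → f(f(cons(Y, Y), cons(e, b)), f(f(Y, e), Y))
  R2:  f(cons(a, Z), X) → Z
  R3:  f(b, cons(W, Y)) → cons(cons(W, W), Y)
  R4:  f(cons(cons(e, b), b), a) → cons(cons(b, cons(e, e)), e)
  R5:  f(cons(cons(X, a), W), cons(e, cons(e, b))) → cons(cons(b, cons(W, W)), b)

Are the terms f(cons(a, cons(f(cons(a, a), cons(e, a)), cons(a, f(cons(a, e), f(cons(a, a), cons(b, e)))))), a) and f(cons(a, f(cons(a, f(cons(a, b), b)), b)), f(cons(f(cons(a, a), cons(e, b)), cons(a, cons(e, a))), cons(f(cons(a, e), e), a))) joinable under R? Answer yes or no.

no — NF(t₁) = cons(a, cons(a, e)), NF(t₂) = b

Reduce t₁ = f(cons(a, cons(f(cons(a, a), cons(e, a)), cons(a, f(cons(a, e), f(cons(a, a), cons(b, e)))))), a):
1. f(cons(a, cons(f(cons(a, a), cons(e, a)), cons(a, f(cons(a, e), f(cons(a, a), cons(b, e)))))), a)  →  cons(f(cons(a, a), cons(e, a)), cons(a, f(cons(a, e), f(cons(a, a), cons(b, e)))))   [R2 at ε]
2. cons(f(cons(a, a), cons(e, a)), cons(a, f(cons(a, e), f(cons(a, a), cons(b, e)))))  →  cons(a, cons(a, f(cons(a, e), f(cons(a, a), cons(b, e)))))   [R2 at 1]
3. cons(a, cons(a, f(cons(a, e), f(cons(a, a), cons(b, e)))))  →  cons(a, cons(a, e))   [R2 at 2.2]

Reduce t₂ = f(cons(a, f(cons(a, f(cons(a, b), b)), b)), f(cons(f(cons(a, a), cons(e, b)), cons(a, cons(e, a))), cons(f(cons(a, e), e), a))):
1. f(cons(a, f(cons(a, f(cons(a, b), b)), b)), f(cons(f(cons(a, a), cons(e, b)), cons(a, cons(e, a))), cons(f(cons(a, e), e), a)))  →  f(cons(a, f(cons(a, b), b)), b)   [R2 at ε]
2. f(cons(a, f(cons(a, b), b)), b)  →  f(cons(a, b), b)   [R2 at ε]
3. f(cons(a, b), b)  →  b   [R2 at ε]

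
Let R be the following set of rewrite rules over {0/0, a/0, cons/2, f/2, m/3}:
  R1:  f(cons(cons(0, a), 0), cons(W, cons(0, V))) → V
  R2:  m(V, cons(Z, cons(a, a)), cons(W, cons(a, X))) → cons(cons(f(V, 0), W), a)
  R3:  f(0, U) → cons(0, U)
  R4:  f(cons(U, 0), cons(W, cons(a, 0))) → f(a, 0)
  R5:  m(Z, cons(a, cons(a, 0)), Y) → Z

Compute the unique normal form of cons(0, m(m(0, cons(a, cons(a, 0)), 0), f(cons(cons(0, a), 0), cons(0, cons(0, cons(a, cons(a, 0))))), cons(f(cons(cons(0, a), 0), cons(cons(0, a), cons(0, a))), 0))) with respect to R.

1. cons(0, m(m(0, cons(a, cons(a, 0)), 0), f(cons(cons(0, a), 0), cons(0, cons(0, cons(a, cons(a, 0))))), cons(f(cons(cons(0, a), 0), cons(cons(0, a), cons(0, a))), 0)))  →  cons(0, m(0, f(cons(cons(0, a), 0), cons(0, cons(0, cons(a, cons(a, 0))))), cons(f(cons(cons(0, a), 0), cons(cons(0, a), cons(0, a))), 0)))   [R5 at 2.1]
2. cons(0, m(0, f(cons(cons(0, a), 0), cons(0, cons(0, cons(a, cons(a, 0))))), cons(f(cons(cons(0, a), 0), cons(cons(0, a), cons(0, a))), 0)))  →  cons(0, m(0, cons(a, cons(a, 0)), cons(f(cons(cons(0, a), 0), cons(cons(0, a), cons(0, a))), 0)))   [R1 at 2.2]
3. cons(0, m(0, cons(a, cons(a, 0)), cons(f(cons(cons(0, a), 0), cons(cons(0, a), cons(0, a))), 0)))  →  cons(0, 0)   [R5 at 2]

cons(0, 0)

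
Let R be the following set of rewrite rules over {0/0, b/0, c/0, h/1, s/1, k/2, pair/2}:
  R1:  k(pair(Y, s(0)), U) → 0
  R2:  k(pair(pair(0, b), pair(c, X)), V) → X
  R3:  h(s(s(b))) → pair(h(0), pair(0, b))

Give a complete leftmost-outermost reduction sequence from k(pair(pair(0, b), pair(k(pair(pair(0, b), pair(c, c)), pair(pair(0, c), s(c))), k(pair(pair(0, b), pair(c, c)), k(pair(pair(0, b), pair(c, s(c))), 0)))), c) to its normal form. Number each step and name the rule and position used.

c

1. k(pair(pair(0, b), pair(k(pair(pair(0, b), pair(c, c)), pair(pair(0, c), s(c))), k(pair(pair(0, b), pair(c, c)), k(pair(pair(0, b), pair(c, s(c))), 0)))), c)  →  k(pair(pair(0, b), pair(c, k(pair(pair(0, b), pair(c, c)), k(pair(pair(0, b), pair(c, s(c))), 0)))), c)   [R2 at 1.2.1]
2. k(pair(pair(0, b), pair(c, k(pair(pair(0, b), pair(c, c)), k(pair(pair(0, b), pair(c, s(c))), 0)))), c)  →  k(pair(pair(0, b), pair(c, c)), k(pair(pair(0, b), pair(c, s(c))), 0))   [R2 at ε]
3. k(pair(pair(0, b), pair(c, c)), k(pair(pair(0, b), pair(c, s(c))), 0))  →  c   [R2 at ε]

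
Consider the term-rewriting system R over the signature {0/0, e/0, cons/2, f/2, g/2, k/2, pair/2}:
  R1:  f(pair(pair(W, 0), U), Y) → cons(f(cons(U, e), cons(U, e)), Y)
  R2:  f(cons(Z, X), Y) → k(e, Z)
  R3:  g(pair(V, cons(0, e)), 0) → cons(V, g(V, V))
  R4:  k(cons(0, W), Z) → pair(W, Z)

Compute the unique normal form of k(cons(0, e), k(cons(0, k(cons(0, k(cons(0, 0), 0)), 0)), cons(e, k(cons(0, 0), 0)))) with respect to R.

1. k(cons(0, e), k(cons(0, k(cons(0, k(cons(0, 0), 0)), 0)), cons(e, k(cons(0, 0), 0))))  →  pair(e, k(cons(0, k(cons(0, k(cons(0, 0), 0)), 0)), cons(e, k(cons(0, 0), 0))))   [R4 at ε]
2. pair(e, k(cons(0, k(cons(0, k(cons(0, 0), 0)), 0)), cons(e, k(cons(0, 0), 0))))  →  pair(e, pair(k(cons(0, k(cons(0, 0), 0)), 0), cons(e, k(cons(0, 0), 0))))   [R4 at 2]
3. pair(e, pair(k(cons(0, k(cons(0, 0), 0)), 0), cons(e, k(cons(0, 0), 0))))  →  pair(e, pair(pair(k(cons(0, 0), 0), 0), cons(e, k(cons(0, 0), 0))))   [R4 at 2.1]
4. pair(e, pair(pair(k(cons(0, 0), 0), 0), cons(e, k(cons(0, 0), 0))))  →  pair(e, pair(pair(pair(0, 0), 0), cons(e, k(cons(0, 0), 0))))   [R4 at 2.1.1]
5. pair(e, pair(pair(pair(0, 0), 0), cons(e, k(cons(0, 0), 0))))  →  pair(e, pair(pair(pair(0, 0), 0), cons(e, pair(0, 0))))   [R4 at 2.2.2]

pair(e, pair(pair(pair(0, 0), 0), cons(e, pair(0, 0))))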